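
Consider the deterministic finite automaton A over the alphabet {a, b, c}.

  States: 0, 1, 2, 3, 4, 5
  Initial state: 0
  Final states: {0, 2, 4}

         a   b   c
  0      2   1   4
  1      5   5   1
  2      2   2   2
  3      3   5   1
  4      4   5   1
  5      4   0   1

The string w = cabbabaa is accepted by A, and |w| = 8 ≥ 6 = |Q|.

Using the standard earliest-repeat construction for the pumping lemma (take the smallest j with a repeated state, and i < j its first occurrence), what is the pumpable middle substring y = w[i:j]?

State sequence: 0 -c-> 4 -a-> 4 -b-> 5 -b-> 0 -a-> 2 -b-> 2 -a-> 2 -a-> 2
First repeat at step 2: 4 was already visited.

So i = 1, j = 2, giving x = w[0:1] = c, y = w[1:2] = a, z = w[2:8] = bbabaa.
Check: |xy| = 2 ≤ 6 and |y| = 1 ≥ 1. Reading y takes A from 4 back to 4, so every xyⁱz is accepted.

a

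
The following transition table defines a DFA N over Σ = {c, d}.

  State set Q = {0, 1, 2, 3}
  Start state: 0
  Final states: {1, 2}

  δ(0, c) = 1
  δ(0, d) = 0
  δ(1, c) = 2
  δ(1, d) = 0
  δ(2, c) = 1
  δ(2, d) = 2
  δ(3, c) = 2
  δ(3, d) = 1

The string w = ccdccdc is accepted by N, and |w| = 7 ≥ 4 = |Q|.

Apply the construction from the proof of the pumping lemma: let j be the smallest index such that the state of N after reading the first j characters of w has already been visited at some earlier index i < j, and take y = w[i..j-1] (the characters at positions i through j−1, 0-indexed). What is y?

d

Run of N on w = c c d c c d c:
  step 0: 0  (start)
  step 1: 1  (read c: 0→1)
  step 2: 2  (read c: 1→2)
  step 3: 2  (read d: 2→2)   ← first repeat (2 seen earlier)
  step 4: 1  (read c: 2→1)
  step 5: 2  (read c: 1→2)
  step 6: 2  (read d: 2→2)
  step 7: 1  (read c: 2→1)

So i = 2, j = 3, giving x = w[0:2] = cc, y = w[2:3] = d, z = w[3:7] = ccdc.
Check: |xy| = 3 ≤ 4 and |y| = 1 ≥ 1. Reading y takes N from 2 back to 2, so every xyⁱz is accepted.
Since N has 4 states, any run of length ≥ 4 visits 4+1 states, so by pigeonhole some state repeats within the first 4 steps — that repeat gives the pumpable loop.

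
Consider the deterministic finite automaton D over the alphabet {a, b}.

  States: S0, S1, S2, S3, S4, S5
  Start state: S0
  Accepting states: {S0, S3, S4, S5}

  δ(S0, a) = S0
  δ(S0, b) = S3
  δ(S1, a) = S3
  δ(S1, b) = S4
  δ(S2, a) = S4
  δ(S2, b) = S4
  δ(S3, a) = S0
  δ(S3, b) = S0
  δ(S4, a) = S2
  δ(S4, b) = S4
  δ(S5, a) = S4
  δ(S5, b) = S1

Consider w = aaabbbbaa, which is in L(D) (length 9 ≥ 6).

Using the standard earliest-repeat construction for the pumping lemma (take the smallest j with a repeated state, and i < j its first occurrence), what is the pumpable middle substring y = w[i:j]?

a

Run of D on w = a a a b b b b a a:
  step 0: S0  (start)
  step 1: S0  (read a: S0→S0)   ← first repeat (S0 seen earlier)
  step 2: S0  (read a: S0→S0)
  step 3: S0  (read a: S0→S0)
  step 4: S3  (read b: S0→S3)
  step 5: S0  (read b: S3→S0)
  step 6: S3  (read b: S0→S3)
  step 7: S0  (read b: S3→S0)
  step 8: S0  (read a: S0→S0)
  step 9: S0  (read a: S0→S0)

So i = 0, j = 1, giving x = w[0:0] = ε, y = w[0:1] = a, z = w[1:9] = aabbbbaa.
Check: |xy| = 1 ≤ 6 and |y| = 1 ≥ 1. Reading y takes D from S0 back to S0, so every xyⁱz is accepted.
With |Q| = 6, pigeonhole forces a state repeat no later than step 6; the substring read between the first and second visits to that state can be pumped.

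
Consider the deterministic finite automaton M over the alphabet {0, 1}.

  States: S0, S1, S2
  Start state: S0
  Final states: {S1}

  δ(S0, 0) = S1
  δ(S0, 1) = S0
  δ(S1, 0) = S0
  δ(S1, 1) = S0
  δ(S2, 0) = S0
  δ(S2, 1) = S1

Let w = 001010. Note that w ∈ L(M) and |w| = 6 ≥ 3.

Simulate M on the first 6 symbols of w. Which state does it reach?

S1

State sequence: S0 -0-> S1 -0-> S0 -1-> S0 -0-> S1 -1-> S0 -0-> S1

After reading 6 characters, M is in state S1.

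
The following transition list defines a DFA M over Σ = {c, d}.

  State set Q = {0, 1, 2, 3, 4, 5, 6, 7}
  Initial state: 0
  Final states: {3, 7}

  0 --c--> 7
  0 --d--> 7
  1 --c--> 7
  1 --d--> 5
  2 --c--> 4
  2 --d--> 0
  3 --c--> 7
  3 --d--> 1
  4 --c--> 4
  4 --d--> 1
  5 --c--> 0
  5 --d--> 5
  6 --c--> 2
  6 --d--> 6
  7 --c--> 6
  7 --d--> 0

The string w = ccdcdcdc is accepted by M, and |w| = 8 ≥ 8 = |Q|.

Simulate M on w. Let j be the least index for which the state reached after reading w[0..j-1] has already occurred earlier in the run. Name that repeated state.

6

Run of M on w = c c d c d c d c:
  step 0: 0  (start)
  step 1: 7  (read c: 0→7)
  step 2: 6  (read c: 7→6)
  step 3: 6  (read d: 6→6)   ← first repeat (6 seen earlier)
  step 4: 2  (read c: 6→2)
  step 5: 0  (read d: 2→0)
  step 6: 7  (read c: 0→7)
  step 7: 0  (read d: 7→0)
  step 8: 7  (read c: 0→7)

The earliest repeat is at step j = 3: M is in 6, which it already visited at step i = 2.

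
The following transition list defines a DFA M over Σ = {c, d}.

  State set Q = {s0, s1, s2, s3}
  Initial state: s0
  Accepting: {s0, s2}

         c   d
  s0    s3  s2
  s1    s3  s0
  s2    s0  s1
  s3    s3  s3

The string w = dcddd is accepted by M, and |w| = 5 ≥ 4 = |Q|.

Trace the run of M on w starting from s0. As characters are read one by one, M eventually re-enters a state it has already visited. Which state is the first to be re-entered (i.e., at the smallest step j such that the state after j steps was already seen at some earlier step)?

State sequence: s0 -d-> s2 -c-> s0 -d-> s2 -d-> s1 -d-> s0
First repeat at step 2: s0 was already visited.

The earliest repeat is at step j = 2: M is in s0, which it already visited at step i = 0.

s0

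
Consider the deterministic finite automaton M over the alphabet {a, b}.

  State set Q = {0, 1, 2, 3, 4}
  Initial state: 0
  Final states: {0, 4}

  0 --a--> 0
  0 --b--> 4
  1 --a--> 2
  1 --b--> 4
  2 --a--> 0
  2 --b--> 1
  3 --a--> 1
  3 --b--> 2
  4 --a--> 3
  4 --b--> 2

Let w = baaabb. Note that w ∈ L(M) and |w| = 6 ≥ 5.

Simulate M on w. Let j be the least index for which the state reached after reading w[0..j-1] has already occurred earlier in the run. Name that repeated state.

Run of M on w = b a a a b b:
  step 0: 0  (start)
  step 1: 4  (read b: 0→4)
  step 2: 3  (read a: 4→3)
  step 3: 1  (read a: 3→1)
  step 4: 2  (read a: 1→2)
  step 5: 1  (read b: 2→1)   ← first repeat (1 seen earlier)
  step 6: 4  (read b: 1→4)

The earliest repeat is at step j = 5: M is in 1, which it already visited at step i = 3.
Since M has 5 states, any run of length ≥ 5 visits 5+1 states, so by pigeonhole some state repeats within the first 5 steps — that repeat gives the pumpable loop.

1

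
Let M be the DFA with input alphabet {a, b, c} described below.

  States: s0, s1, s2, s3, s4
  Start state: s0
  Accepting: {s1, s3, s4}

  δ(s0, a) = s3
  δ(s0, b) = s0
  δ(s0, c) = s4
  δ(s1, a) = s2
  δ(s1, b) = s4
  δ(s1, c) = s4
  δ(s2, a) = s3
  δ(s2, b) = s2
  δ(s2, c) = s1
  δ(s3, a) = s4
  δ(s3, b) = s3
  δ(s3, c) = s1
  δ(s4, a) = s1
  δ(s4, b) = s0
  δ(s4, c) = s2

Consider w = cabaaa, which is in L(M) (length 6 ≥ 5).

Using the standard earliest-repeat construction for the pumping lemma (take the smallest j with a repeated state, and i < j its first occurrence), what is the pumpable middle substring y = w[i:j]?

State sequence: s0 -c-> s4 -a-> s1 -b-> s4 -a-> s1 -a-> s2 -a-> s3
First repeat at step 3: s4 was already visited.

So i = 1, j = 3, giving x = w[0:1] = c, y = w[1:3] = ab, z = w[3:6] = aaa.
Check: |xy| = 3 ≤ 5 and |y| = 2 ≥ 1. Reading y takes M from s4 back to s4, so every xyⁱz is accepted.
With |Q| = 5, pigeonhole forces a state repeat no later than step 5; the substring read between the first and second visits to that state can be pumped.

ab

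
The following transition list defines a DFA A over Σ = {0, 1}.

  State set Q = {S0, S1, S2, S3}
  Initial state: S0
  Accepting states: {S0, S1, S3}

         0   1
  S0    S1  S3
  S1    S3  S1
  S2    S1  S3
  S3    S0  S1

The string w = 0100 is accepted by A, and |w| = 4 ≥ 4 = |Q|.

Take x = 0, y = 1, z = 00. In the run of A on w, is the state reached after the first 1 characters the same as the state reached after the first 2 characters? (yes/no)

State sequence: S0 -0-> S1 -1-> S1

After x (step 1): S1. After xy (step 2): S1.
They match, so y = 1 drives A around a cycle from S1 back to itself; pumping y any number of times keeps A in S1 before reading z, and xyⁱz ∈ L(A) for every i ≥ 0.

yes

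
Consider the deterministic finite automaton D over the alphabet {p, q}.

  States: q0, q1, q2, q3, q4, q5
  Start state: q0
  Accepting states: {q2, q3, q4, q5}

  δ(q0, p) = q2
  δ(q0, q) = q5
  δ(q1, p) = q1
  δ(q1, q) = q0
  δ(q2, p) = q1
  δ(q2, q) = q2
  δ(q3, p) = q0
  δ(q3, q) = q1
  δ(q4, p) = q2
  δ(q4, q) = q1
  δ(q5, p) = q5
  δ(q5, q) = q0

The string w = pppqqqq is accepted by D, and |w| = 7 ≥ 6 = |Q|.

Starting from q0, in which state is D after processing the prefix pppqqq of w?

q0

State sequence: q0 -p-> q2 -p-> q1 -p-> q1 -q-> q0 -q-> q5 -q-> q0

After reading 6 characters, D is in state q0.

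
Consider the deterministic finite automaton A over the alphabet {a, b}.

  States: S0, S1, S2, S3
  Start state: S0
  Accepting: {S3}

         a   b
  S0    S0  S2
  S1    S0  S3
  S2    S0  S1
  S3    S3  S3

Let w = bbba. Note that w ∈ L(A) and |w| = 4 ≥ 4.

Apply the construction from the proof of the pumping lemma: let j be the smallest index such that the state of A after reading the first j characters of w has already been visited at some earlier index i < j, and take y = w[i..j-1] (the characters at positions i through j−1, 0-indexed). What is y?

Run of A on w = b b b a:
  step 0: S0  (start)
  step 1: S2  (read b: S0→S2)
  step 2: S1  (read b: S2→S1)
  step 3: S3  (read b: S1→S3)
  step 4: S3  (read a: S3→S3)   ← first repeat (S3 seen earlier)

So i = 3, j = 4, giving x = w[0:3] = bbb, y = w[3:4] = a, z = w[4:4] = ε.
Check: |xy| = 4 ≤ 4 and |y| = 1 ≥ 1. Reading y takes A from S3 back to S3, so every xyⁱz is accepted.
Since A has 4 states, any run of length ≥ 4 visits 4+1 states, so by pigeonhole some state repeats within the first 4 steps — that repeat gives the pumpable loop.

a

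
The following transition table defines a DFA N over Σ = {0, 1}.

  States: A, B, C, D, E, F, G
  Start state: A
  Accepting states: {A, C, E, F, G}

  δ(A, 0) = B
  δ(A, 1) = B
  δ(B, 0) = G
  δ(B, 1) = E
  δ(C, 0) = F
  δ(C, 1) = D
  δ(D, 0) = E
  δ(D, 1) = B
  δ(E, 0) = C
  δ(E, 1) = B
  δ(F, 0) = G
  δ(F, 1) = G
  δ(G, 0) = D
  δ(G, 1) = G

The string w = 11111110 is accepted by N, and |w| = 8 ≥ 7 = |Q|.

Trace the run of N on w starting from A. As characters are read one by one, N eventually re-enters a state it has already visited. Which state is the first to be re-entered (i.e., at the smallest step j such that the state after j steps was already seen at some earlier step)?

State sequence: A -1-> B -1-> E -1-> B -1-> E -1-> B -1-> E -1-> B -0-> G
First repeat at step 3: B was already visited.

The earliest repeat is at step j = 3: N is in B, which it already visited at step i = 1.
Pumping length from the standard proof: p = 7 (the number of states). The repeated state found above gives |xy| = j ≤ 7 and |y| = j − i ≥ 1.

B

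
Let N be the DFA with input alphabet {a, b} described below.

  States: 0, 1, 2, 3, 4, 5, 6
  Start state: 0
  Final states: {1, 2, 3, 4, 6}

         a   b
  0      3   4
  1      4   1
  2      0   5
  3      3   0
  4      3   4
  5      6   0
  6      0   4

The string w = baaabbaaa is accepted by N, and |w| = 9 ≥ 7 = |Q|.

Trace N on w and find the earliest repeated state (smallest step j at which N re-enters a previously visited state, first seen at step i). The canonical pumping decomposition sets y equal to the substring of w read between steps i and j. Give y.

Run of N on w = b a a a b b a a a:
  step 0: 0  (start)
  step 1: 4  (read b: 0→4)
  step 2: 3  (read a: 4→3)
  step 3: 3  (read a: 3→3)   ← first repeat (3 seen earlier)
  step 4: 3  (read a: 3→3)
  step 5: 0  (read b: 3→0)
  step 6: 4  (read b: 0→4)
  step 7: 3  (read a: 4→3)
  step 8: 3  (read a: 3→3)
  step 9: 3  (read a: 3→3)

So i = 2, j = 3, giving x = w[0:2] = ba, y = w[2:3] = a, z = w[3:9] = abbaaa.
Check: |xy| = 3 ≤ 7 and |y| = 1 ≥ 1. Reading y takes N from 3 back to 3, so every xyⁱz is accepted.
Since N has 7 states, any run of length ≥ 7 visits 7+1 states, so by pigeonhole some state repeats within the first 7 steps — that repeat gives the pumpable loop.

a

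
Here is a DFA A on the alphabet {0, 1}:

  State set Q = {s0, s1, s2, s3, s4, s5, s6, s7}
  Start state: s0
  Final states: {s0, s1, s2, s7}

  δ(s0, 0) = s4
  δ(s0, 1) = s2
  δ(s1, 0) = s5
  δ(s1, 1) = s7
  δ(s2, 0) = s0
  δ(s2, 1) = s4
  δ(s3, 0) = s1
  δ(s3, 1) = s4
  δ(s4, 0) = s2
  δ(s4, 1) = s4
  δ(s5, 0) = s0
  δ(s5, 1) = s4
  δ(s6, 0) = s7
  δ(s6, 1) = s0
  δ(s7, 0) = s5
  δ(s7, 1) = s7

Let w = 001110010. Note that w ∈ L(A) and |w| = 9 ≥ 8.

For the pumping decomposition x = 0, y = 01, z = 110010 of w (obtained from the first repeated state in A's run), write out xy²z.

00101110010

xy^2z = 0·01·01·110010 = 00101110010.
Reading y = 01 takes A from s4 back to s4, so after x·y·y the machine is still in s4, and z then leads to the accepting state s0. Hence 00101110010 ∈ L(A).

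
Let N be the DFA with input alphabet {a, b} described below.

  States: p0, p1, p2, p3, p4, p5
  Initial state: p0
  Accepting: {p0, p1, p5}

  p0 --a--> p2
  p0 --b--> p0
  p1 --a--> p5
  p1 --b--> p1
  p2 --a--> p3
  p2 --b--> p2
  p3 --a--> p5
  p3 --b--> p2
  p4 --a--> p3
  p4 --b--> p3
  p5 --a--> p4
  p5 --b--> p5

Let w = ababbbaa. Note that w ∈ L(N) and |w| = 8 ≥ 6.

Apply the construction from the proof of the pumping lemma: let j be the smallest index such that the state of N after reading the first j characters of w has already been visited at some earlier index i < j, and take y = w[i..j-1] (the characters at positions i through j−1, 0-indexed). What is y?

Run of N on w = a b a b b b a a:
  step 0: p0  (start)
  step 1: p2  (read a: p0→p2)
  step 2: p2  (read b: p2→p2)   ← first repeat (p2 seen earlier)
  step 3: p3  (read a: p2→p3)
  step 4: p2  (read b: p3→p2)
  step 5: p2  (read b: p2→p2)
  step 6: p2  (read b: p2→p2)
  step 7: p3  (read a: p2→p3)
  step 8: p5  (read a: p3→p5)

So i = 1, j = 2, giving x = w[0:1] = a, y = w[1:2] = b, z = w[2:8] = abbbaa.
Check: |xy| = 2 ≤ 6 and |y| = 1 ≥ 1. Reading y takes N from p2 back to p2, so every xyⁱz is accepted.
Pumping length from the standard proof: p = 6 (the number of states). The repeated state found above gives |xy| = j ≤ 6 and |y| = j − i ≥ 1.

b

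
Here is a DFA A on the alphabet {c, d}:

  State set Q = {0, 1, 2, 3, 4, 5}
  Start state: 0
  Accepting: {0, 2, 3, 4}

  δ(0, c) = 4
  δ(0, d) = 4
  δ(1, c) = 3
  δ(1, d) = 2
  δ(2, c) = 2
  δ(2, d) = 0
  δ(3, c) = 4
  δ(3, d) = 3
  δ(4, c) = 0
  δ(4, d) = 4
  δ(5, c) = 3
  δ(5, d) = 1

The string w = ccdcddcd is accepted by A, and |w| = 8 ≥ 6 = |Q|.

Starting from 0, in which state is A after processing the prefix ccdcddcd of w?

4

Run of A on the first 8 characters of w = c c d c d d c d:
  step 0: 0  (start)
  step 1: 4  (read c: 0→4)
  step 2: 0  (read c: 4→0)
  step 3: 4  (read d: 0→4)
  step 4: 0  (read c: 4→0)
  step 5: 4  (read d: 0→4)
  step 6: 4  (read d: 4→4)
  step 7: 0  (read c: 4→0)
  step 8: 4  (read d: 0→4)

After reading 8 characters, A is in state 4.
(This kind of state-tracing is the core of the pumping-lemma construction: with 6 states, pigeonhole forces a repeat within the first 6 steps.)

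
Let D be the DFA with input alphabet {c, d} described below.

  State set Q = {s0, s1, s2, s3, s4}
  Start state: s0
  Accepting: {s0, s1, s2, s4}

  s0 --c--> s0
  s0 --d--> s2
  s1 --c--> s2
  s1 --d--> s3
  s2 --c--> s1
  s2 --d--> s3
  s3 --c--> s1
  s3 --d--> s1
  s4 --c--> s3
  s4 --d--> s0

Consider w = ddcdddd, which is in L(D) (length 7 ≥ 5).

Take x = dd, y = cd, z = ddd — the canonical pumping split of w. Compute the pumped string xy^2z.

xy^2z = dd·cd·cd·ddd = ddcdcdddd.
Reading y = cd takes D from s3 back to s3, so after x·y·y the machine is still in s3, and z then leads to the accepting state s1. Hence ddcdcdddd ∈ L(D).

ddcdcdddd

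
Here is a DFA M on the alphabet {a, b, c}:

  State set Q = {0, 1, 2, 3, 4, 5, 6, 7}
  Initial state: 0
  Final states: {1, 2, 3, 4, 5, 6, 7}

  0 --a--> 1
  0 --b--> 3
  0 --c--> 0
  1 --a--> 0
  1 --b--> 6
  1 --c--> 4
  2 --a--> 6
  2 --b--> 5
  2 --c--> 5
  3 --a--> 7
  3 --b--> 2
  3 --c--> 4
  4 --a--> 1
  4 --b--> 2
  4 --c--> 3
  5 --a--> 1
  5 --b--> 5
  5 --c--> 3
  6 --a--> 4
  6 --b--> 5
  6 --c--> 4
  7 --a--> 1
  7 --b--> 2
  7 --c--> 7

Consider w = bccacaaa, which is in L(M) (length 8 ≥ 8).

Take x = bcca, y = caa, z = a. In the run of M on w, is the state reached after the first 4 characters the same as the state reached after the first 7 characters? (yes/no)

no

Run of M on the first 7 characters of w = b c c a c a a:
  step 0: 0  (start)
  step 1: 3  (read b: 0→3)
  step 2: 4  (read c: 3→4)
  step 3: 3  (read c: 4→3)
  step 4: 7  (read a: 3→7)
  step 5: 7  (read c: 7→7)
  step 6: 1  (read a: 7→1)
  step 7: 0  (read a: 1→0)

After x (step 4): 7. After xy (step 7): 0.
They differ (7 ≠ 0), so y is not a cycle from the state after x; this split is not the one the pumping-lemma construction produces, and pumping y need not keep the string in L(M).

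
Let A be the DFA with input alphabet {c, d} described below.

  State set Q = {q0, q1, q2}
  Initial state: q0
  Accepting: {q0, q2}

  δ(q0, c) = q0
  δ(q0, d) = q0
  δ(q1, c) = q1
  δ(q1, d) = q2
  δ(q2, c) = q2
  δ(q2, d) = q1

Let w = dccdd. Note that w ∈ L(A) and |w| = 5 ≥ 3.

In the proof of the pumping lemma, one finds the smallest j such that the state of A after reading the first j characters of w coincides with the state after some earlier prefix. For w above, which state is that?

Run of A on w = d c c d d:
  step 0: q0  (start)
  step 1: q0  (read d: q0→q0)   ← first repeat (q0 seen earlier)
  step 2: q0  (read c: q0→q0)
  step 3: q0  (read c: q0→q0)
  step 4: q0  (read d: q0→q0)
  step 5: q0  (read d: q0→q0)

The earliest repeat is at step j = 1: A is in q0, which it already visited at step i = 0.
The DFA has 3 states, so the proof of the pumping lemma guarantees a repeated state among the first 3+1 visited; the segment between the two visits is the pumpable y.

q0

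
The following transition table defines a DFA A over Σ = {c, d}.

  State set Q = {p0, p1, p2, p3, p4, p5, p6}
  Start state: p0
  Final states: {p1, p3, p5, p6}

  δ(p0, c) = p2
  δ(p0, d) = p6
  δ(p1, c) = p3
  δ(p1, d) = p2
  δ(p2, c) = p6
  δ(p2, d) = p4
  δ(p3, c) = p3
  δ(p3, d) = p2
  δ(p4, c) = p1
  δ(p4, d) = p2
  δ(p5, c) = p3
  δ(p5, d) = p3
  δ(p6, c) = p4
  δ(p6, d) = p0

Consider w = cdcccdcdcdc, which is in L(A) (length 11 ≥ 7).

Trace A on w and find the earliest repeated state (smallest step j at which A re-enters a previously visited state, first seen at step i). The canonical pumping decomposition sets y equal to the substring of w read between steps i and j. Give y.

Run of A on w = c d c c c d c d c d c:
  step 0: p0  (start)
  step 1: p2  (read c: p0→p2)
  step 2: p4  (read d: p2→p4)
  step 3: p1  (read c: p4→p1)
  step 4: p3  (read c: p1→p3)
  step 5: p3  (read c: p3→p3)   ← first repeat (p3 seen earlier)
  step 6: p2  (read d: p3→p2)
  step 7: p6  (read c: p2→p6)
  step 8: p0  (read d: p6→p0)
  step 9: p2  (read c: p0→p2)
  step 10: p4  (read d: p2→p4)
  step 11: p1  (read c: p4→p1)

So i = 4, j = 5, giving x = w[0:4] = cdcc, y = w[4:5] = c, z = w[5:11] = dcdcdc.
Check: |xy| = 5 ≤ 7 and |y| = 1 ≥ 1. Reading y takes A from p3 back to p3, so every xyⁱz is accepted.
The DFA has 7 states, so the proof of the pumping lemma guarantees a repeated state among the first 7+1 visited; the segment between the two visits is the pumpable y.

c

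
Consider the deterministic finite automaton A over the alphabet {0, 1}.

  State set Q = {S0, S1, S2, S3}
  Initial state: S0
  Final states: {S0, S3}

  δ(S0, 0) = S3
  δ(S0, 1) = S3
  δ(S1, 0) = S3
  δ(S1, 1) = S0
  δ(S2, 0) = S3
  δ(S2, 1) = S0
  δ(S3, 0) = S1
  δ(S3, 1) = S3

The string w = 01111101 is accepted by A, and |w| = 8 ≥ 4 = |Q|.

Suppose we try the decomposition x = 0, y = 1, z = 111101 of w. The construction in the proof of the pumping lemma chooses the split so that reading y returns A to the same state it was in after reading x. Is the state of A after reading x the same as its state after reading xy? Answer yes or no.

yes

State sequence: S0 -0-> S3 -1-> S3

After x (step 1): S3. After xy (step 2): S3.
They match, so y = 1 drives A around a cycle from S3 back to itself; pumping y any number of times keeps A in S3 before reading z, and xyⁱz ∈ L(A) for every i ≥ 0.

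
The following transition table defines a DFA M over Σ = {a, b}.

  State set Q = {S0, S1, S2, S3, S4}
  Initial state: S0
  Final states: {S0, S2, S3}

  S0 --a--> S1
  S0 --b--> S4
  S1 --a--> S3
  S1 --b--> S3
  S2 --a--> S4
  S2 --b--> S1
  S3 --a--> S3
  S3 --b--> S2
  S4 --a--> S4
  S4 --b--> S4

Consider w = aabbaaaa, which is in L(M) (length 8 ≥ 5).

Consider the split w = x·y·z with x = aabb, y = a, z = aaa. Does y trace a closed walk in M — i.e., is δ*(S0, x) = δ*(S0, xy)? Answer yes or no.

Run of M on the first 5 characters of w = a a b b a:
  step 0: S0  (start)
  step 1: S1  (read a: S0→S1)
  step 2: S3  (read a: S1→S3)
  step 3: S2  (read b: S3→S2)
  step 4: S1  (read b: S2→S1)
  step 5: S3  (read a: S1→S3)

After x (step 4): S1. After xy (step 5): S3.
They differ (S1 ≠ S3), so y is not a cycle from the state after x; this split is not the one the pumping-lemma construction produces, and pumping y need not keep the string in L(M).

no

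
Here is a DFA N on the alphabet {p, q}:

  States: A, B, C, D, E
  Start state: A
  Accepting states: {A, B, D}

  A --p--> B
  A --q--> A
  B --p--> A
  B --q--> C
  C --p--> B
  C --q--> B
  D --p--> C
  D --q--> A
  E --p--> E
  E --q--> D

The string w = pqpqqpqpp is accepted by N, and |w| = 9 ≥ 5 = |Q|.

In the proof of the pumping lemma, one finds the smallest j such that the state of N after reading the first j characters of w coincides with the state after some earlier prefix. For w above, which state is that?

Run of N on w = p q p q q p q p p:
  step 0: A  (start)
  step 1: B  (read p: A→B)
  step 2: C  (read q: B→C)
  step 3: B  (read p: C→B)   ← first repeat (B seen earlier)
  step 4: C  (read q: B→C)
  step 5: B  (read q: C→B)
  step 6: A  (read p: B→A)
  step 7: A  (read q: A→A)
  step 8: B  (read p: A→B)
  step 9: A  (read p: B→A)

The earliest repeat is at step j = 3: N is in B, which it already visited at step i = 1.
The DFA has 5 states, so the proof of the pumping lemma guarantees a repeated state among the first 5+1 visited; the segment between the two visits is the pumpable y.

B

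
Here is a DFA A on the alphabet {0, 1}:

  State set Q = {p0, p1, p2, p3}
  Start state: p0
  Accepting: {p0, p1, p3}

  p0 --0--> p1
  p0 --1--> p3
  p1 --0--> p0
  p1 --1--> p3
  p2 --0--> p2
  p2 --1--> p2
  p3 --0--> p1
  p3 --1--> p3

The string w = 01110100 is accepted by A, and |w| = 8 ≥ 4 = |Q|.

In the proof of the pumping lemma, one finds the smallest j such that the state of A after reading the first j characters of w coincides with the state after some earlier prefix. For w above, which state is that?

State sequence: p0 -0-> p1 -1-> p3 -1-> p3 -1-> p3 -0-> p1 -1-> p3 -0-> p1 -0-> p0
First repeat at step 3: p3 was already visited.

The earliest repeat is at step j = 3: A is in p3, which it already visited at step i = 2.
Pumping length from the standard proof: p = 4 (the number of states). The repeated state found above gives |xy| = j ≤ 4 and |y| = j − i ≥ 1.

p3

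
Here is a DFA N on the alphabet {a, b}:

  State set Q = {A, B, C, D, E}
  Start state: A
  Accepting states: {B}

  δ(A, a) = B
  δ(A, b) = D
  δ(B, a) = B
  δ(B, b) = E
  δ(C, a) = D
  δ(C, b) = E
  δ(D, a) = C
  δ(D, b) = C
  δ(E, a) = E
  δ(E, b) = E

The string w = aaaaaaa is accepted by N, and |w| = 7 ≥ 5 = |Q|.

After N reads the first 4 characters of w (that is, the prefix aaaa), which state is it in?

State sequence: A -a-> B -a-> B -a-> B -a-> B

After reading 4 characters, N is in state B.

B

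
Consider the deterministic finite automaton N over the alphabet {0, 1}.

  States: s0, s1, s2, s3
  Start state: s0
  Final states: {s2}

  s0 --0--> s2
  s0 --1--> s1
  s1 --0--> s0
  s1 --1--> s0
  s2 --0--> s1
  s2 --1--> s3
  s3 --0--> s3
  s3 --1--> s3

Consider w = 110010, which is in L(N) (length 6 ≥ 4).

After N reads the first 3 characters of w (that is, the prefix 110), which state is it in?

State sequence: s0 -1-> s1 -1-> s0 -0-> s2

After reading 3 characters, N is in state s2.
(This kind of state-tracing is the core of the pumping-lemma construction: with 4 states, pigeonhole forces a repeat within the first 4 steps.)

s2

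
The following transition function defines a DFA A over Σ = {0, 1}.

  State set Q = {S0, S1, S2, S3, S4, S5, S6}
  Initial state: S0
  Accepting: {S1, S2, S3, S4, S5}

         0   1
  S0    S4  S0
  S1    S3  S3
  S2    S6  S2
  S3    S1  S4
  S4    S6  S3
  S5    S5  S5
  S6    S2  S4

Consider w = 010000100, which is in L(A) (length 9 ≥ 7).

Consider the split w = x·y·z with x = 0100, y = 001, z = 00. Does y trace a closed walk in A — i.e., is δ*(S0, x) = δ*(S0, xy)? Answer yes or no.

Run of A on the first 7 characters of w = 0 1 0 0 0 0 1:
  step 0: S0  (start)
  step 1: S4  (read 0: S0→S4)
  step 2: S3  (read 1: S4→S3)
  step 3: S1  (read 0: S3→S1)
  step 4: S3  (read 0: S1→S3)
  step 5: S1  (read 0: S3→S1)
  step 6: S3  (read 0: S1→S3)
  step 7: S4  (read 1: S3→S4)

After x (step 4): S3. After xy (step 7): S4.
They differ (S3 ≠ S4), so y is not a cycle from the state after x; this split is not the one the pumping-lemma construction produces, and pumping y need not keep the string in L(A).

no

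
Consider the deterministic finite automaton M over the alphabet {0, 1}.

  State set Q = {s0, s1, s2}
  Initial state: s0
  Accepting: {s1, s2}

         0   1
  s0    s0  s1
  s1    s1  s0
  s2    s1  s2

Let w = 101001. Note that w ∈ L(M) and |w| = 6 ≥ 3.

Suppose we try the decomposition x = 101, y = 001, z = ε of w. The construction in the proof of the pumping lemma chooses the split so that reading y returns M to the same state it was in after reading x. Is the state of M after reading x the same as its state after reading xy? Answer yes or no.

no

State sequence: s0 -1-> s1 -0-> s1 -1-> s0 -0-> s0 -0-> s0 -1-> s1

After x (step 3): s0. After xy (step 6): s1.
They differ (s0 ≠ s1), so y is not a cycle from the state after x; this split is not the one the pumping-lemma construction produces, and pumping y need not keep the string in L(M).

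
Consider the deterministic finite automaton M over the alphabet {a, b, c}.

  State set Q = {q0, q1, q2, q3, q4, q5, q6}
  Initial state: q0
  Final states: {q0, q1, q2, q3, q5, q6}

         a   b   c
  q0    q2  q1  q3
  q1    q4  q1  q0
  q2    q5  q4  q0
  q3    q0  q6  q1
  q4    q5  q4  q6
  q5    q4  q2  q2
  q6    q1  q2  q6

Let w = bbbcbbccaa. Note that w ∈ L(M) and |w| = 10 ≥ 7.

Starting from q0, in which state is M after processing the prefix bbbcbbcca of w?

State sequence: q0 -b-> q1 -b-> q1 -b-> q1 -c-> q0 -b-> q1 -b-> q1 -c-> q0 -c-> q3 -a-> q0

After reading 9 characters, M is in state q0.

q0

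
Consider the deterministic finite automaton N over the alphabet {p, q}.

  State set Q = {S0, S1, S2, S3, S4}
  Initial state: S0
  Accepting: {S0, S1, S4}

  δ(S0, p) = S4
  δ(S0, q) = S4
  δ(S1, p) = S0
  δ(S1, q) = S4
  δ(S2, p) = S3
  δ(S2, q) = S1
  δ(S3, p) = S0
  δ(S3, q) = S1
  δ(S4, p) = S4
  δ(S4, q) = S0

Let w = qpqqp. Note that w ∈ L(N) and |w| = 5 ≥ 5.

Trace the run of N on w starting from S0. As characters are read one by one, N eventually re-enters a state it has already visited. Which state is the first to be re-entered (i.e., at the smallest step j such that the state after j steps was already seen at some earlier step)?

S4

Run of N on w = q p q q p:
  step 0: S0  (start)
  step 1: S4  (read q: S0→S4)
  step 2: S4  (read p: S4→S4)   ← first repeat (S4 seen earlier)
  step 3: S0  (read q: S4→S0)
  step 4: S4  (read q: S0→S4)
  step 5: S4  (read p: S4→S4)

The earliest repeat is at step j = 2: N is in S4, which it already visited at step i = 1.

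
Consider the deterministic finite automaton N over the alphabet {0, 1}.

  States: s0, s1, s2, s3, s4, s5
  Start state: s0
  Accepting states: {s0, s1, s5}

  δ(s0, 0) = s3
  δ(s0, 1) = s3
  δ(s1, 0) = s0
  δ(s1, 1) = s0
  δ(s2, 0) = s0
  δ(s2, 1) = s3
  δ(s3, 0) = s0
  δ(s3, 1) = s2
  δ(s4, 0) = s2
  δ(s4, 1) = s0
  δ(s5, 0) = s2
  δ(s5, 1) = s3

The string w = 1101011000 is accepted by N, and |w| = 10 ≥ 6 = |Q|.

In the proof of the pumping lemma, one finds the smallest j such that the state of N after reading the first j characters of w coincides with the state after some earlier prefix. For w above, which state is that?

s0

State sequence: s0 -1-> s3 -1-> s2 -0-> s0 -1-> s3 -0-> s0 -1-> s3 -1-> s2 -0-> s0 -0-> s3 -0-> s0
First repeat at step 3: s0 was already visited.

The earliest repeat is at step j = 3: N is in s0, which it already visited at step i = 0.
Since N has 6 states, any run of length ≥ 6 visits 6+1 states, so by pigeonhole some state repeats within the first 6 steps — that repeat gives the pumpable loop.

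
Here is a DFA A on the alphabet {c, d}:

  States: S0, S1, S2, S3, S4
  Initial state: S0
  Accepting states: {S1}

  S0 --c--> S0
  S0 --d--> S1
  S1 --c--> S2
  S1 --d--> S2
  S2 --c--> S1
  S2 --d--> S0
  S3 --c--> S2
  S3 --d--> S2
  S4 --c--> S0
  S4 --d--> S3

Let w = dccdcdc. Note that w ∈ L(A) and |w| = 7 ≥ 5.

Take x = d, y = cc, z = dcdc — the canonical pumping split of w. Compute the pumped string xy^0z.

ddcdc

xy⁰z = xz = d·dcdc = ddcdc.
Reading y = cc takes A from S1 back to S1, so after x the machine is still in S1, and z then leads to the accepting state S1. Hence ddcdc ∈ L(A).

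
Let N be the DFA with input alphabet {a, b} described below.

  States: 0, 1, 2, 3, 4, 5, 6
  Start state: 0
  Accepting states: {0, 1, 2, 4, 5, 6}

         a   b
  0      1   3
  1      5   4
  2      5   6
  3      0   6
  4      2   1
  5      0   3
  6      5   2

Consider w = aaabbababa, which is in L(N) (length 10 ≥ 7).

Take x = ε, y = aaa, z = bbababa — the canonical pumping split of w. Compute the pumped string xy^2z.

aaaaaabbababa

xy^2z = ε·aaa·aaa·bbababa = aaaaaabbababa.
Reading y = aaa takes N from 0 back to 0, so after x·y·y the machine is still in 0, and z then leads to the accepting state 0. Hence aaaaaabbababa ∈ L(N).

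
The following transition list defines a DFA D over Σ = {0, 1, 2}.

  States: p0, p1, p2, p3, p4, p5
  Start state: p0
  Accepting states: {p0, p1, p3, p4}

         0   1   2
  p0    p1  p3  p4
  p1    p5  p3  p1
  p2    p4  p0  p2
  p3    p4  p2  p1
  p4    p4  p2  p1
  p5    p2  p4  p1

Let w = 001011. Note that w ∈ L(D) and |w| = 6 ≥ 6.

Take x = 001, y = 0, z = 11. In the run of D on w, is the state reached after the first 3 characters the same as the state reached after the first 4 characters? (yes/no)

yes

State sequence: p0 -0-> p1 -0-> p5 -1-> p4 -0-> p4

After x (step 3): p4. After xy (step 4): p4.
They match, so y = 0 drives D around a cycle from p4 back to itself; pumping y any number of times keeps D in p4 before reading z, and xyⁱz ∈ L(D) for every i ≥ 0.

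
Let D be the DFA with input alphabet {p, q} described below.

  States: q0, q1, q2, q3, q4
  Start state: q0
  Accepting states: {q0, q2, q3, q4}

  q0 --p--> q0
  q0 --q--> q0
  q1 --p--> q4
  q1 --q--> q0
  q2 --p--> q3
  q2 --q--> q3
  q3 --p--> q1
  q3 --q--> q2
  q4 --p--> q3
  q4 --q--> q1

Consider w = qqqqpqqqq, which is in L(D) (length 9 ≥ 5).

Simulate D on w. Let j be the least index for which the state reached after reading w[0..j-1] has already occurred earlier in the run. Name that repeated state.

q0

State sequence: q0 -q-> q0 -q-> q0 -q-> q0 -q-> q0 -p-> q0 -q-> q0 -q-> q0 -q-> q0 -q-> q0
First repeat at step 1: q0 was already visited.

The earliest repeat is at step j = 1: D is in q0, which it already visited at step i = 0.
Since D has 5 states, any run of length ≥ 5 visits 5+1 states, so by pigeonhole some state repeats within the first 5 steps — that repeat gives the pumpable loop.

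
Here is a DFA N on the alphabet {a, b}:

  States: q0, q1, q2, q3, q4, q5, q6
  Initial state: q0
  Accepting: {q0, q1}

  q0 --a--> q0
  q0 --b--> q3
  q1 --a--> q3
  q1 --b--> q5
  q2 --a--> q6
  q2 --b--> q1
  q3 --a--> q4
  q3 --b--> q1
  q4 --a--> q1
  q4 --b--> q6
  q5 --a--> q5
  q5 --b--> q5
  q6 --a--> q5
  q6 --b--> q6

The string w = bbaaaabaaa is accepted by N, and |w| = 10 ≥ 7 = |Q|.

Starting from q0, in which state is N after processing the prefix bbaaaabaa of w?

Run of N on the first 9 characters of w = b b a a a a b a a:
  step 0: q0  (start)
  step 1: q3  (read b: q0→q3)
  step 2: q1  (read b: q3→q1)
  step 3: q3  (read a: q1→q3)
  step 4: q4  (read a: q3→q4)
  step 5: q1  (read a: q4→q1)
  step 6: q3  (read a: q1→q3)
  step 7: q1  (read b: q3→q1)
  step 8: q3  (read a: q1→q3)
  step 9: q4  (read a: q3→q4)

After reading 9 characters, N is in state q4.

q4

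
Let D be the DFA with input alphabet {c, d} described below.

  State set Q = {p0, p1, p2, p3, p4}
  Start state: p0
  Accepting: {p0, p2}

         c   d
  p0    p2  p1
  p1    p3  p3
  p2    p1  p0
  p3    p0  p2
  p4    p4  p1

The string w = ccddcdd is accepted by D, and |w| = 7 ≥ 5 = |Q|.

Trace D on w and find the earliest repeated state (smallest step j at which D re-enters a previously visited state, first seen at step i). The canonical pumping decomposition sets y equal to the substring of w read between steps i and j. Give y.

cdd

State sequence: p0 -c-> p2 -c-> p1 -d-> p3 -d-> p2 -c-> p1 -d-> p3 -d-> p2
First repeat at step 4: p2 was already visited.

So i = 1, j = 4, giving x = w[0:1] = c, y = w[1:4] = cdd, z = w[4:7] = cdd.
Check: |xy| = 4 ≤ 5 and |y| = 3 ≥ 1. Reading y takes D from p2 back to p2, so every xyⁱz is accepted.
Pumping length from the standard proof: p = 5 (the number of states). The repeated state found above gives |xy| = j ≤ 5 and |y| = j − i ≥ 1.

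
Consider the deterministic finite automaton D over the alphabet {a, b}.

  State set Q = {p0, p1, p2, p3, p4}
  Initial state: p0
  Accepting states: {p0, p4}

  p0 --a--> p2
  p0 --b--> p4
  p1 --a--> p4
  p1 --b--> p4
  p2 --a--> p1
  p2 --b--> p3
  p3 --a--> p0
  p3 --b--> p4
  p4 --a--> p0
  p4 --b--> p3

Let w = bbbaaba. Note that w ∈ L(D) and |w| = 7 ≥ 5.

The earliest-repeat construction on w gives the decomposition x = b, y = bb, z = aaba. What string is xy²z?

xy^2z = b·bb·bb·aaba = bbbbbaaba.
Reading y = bb takes D from p4 back to p4, so after x·y·y the machine is still in p4, and z then leads to the accepting state p0. Hence bbbbbaaba ∈ L(D).

bbbbbaaba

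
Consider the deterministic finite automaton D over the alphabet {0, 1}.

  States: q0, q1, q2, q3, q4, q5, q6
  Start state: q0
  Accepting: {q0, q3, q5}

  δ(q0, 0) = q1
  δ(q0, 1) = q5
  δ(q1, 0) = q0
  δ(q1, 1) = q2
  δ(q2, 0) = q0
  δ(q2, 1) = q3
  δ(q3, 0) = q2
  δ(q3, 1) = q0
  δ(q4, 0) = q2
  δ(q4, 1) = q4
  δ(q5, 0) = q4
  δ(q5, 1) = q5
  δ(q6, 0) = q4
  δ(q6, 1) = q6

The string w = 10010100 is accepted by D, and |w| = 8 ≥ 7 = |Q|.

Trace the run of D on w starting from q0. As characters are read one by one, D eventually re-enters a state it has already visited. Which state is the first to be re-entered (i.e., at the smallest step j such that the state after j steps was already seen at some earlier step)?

Run of D on w = 1 0 0 1 0 1 0 0:
  step 0: q0  (start)
  step 1: q5  (read 1: q0→q5)
  step 2: q4  (read 0: q5→q4)
  step 3: q2  (read 0: q4→q2)
  step 4: q3  (read 1: q2→q3)
  step 5: q2  (read 0: q3→q2)   ← first repeat (q2 seen earlier)
  step 6: q3  (read 1: q2→q3)
  step 7: q2  (read 0: q3→q2)
  step 8: q0  (read 0: q2→q0)

The earliest repeat is at step j = 5: D is in q2, which it already visited at step i = 3.
Pumping length from the standard proof: p = 7 (the number of states). The repeated state found above gives |xy| = j ≤ 7 and |y| = j − i ≥ 1.

q2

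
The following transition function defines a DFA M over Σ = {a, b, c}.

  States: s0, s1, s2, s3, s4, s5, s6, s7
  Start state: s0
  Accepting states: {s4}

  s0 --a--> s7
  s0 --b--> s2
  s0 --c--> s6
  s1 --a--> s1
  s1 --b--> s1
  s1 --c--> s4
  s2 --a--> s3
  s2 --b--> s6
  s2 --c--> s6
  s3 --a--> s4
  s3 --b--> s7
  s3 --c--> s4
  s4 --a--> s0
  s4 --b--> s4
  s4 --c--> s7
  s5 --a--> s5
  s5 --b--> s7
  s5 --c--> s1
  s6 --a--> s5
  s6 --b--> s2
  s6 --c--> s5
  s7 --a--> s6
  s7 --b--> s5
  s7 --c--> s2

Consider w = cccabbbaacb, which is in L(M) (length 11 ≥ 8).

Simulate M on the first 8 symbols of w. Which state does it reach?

s1

Run of M on the first 8 characters of w = c c c a b b b a:
  step 0: s0  (start)
  step 1: s6  (read c: s0→s6)
  step 2: s5  (read c: s6→s5)
  step 3: s1  (read c: s5→s1)
  step 4: s1  (read a: s1→s1)
  step 5: s1  (read b: s1→s1)
  step 6: s1  (read b: s1→s1)
  step 7: s1  (read b: s1→s1)
  step 8: s1  (read a: s1→s1)

After reading 8 characters, M is in state s1.
(This kind of state-tracing is the core of the pumping-lemma construction: with 8 states, pigeonhole forces a repeat within the first 8 steps.)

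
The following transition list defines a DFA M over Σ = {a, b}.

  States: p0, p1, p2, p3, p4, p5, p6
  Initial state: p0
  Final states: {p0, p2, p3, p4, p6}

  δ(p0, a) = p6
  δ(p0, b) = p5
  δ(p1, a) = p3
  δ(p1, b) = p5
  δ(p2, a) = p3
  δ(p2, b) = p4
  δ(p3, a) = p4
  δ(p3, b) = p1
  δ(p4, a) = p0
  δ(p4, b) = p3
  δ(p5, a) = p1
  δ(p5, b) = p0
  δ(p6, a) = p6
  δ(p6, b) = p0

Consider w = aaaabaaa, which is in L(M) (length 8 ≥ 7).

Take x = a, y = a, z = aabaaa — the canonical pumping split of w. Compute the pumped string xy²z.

xy^2z = a·a·a·aabaaa = aaaaabaaa.
Reading y = a takes M from p6 back to p6, so after x·y·y the machine is still in p6, and z then leads to the accepting state p6. Hence aaaaabaaa ∈ L(M).

aaaaabaaa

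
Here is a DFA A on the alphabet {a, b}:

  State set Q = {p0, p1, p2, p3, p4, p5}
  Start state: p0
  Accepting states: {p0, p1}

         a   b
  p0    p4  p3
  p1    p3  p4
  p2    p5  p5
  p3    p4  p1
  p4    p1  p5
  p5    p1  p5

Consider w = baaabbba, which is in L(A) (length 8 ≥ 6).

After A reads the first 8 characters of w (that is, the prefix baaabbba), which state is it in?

State sequence: p0 -b-> p3 -a-> p4 -a-> p1 -a-> p3 -b-> p1 -b-> p4 -b-> p5 -a-> p1

After reading 8 characters, A is in state p1.

p1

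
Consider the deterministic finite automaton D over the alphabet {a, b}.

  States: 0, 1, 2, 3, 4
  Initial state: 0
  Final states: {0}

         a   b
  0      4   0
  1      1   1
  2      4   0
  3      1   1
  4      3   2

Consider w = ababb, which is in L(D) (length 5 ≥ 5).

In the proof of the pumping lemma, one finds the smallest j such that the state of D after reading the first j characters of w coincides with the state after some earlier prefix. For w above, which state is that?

Run of D on w = a b a b b:
  step 0: 0  (start)
  step 1: 4  (read a: 0→4)
  step 2: 2  (read b: 4→2)
  step 3: 4  (read a: 2→4)   ← first repeat (4 seen earlier)
  step 4: 2  (read b: 4→2)
  step 5: 0  (read b: 2→0)

The earliest repeat is at step j = 3: D is in 4, which it already visited at step i = 1.
Pumping length from the standard proof: p = 5 (the number of states). The repeated state found above gives |xy| = j ≤ 5 and |y| = j − i ≥ 1.

4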